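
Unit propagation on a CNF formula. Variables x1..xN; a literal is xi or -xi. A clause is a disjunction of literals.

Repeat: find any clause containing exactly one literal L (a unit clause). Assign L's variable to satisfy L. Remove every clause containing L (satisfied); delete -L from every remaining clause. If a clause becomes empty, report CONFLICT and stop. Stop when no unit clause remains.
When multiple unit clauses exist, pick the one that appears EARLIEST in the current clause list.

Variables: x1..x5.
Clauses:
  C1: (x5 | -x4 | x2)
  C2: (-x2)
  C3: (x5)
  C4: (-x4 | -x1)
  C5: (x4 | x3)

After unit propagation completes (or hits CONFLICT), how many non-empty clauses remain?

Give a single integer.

Answer: 2

Derivation:
unit clause [-2] forces x2=F; simplify:
  drop 2 from [5, -4, 2] -> [5, -4]
  satisfied 1 clause(s); 4 remain; assigned so far: [2]
unit clause [5] forces x5=T; simplify:
  satisfied 2 clause(s); 2 remain; assigned so far: [2, 5]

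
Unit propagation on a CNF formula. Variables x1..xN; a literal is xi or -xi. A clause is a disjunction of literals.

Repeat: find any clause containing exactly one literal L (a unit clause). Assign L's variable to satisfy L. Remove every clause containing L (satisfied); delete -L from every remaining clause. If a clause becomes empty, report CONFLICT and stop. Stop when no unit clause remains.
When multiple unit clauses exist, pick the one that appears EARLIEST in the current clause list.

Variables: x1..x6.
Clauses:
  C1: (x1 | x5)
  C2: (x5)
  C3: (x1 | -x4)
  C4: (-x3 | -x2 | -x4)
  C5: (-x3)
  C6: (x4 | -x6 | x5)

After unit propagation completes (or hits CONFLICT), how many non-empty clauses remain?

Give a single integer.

unit clause [5] forces x5=T; simplify:
  satisfied 3 clause(s); 3 remain; assigned so far: [5]
unit clause [-3] forces x3=F; simplify:
  satisfied 2 clause(s); 1 remain; assigned so far: [3, 5]

Answer: 1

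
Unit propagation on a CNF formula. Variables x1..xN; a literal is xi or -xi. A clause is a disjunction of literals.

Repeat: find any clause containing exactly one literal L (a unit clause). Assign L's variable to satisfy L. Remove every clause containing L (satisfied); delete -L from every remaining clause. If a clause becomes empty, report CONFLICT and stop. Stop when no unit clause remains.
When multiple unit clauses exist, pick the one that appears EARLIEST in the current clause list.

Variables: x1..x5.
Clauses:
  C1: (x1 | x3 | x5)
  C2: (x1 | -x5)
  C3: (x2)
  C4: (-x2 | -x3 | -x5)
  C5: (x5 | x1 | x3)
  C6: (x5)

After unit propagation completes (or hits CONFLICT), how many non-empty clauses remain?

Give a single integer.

Answer: 0

Derivation:
unit clause [2] forces x2=T; simplify:
  drop -2 from [-2, -3, -5] -> [-3, -5]
  satisfied 1 clause(s); 5 remain; assigned so far: [2]
unit clause [5] forces x5=T; simplify:
  drop -5 from [1, -5] -> [1]
  drop -5 from [-3, -5] -> [-3]
  satisfied 3 clause(s); 2 remain; assigned so far: [2, 5]
unit clause [1] forces x1=T; simplify:
  satisfied 1 clause(s); 1 remain; assigned so far: [1, 2, 5]
unit clause [-3] forces x3=F; simplify:
  satisfied 1 clause(s); 0 remain; assigned so far: [1, 2, 3, 5]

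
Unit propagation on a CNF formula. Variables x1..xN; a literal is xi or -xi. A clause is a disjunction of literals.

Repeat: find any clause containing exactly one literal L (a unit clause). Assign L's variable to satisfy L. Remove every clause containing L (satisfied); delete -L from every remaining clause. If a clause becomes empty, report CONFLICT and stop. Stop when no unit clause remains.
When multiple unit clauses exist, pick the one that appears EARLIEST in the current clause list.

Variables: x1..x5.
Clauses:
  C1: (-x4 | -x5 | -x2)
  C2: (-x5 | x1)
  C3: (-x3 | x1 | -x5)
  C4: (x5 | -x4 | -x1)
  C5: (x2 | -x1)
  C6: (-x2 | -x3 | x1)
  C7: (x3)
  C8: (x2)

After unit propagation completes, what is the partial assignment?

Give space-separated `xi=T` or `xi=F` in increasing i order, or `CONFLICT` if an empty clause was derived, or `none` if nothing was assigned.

unit clause [3] forces x3=T; simplify:
  drop -3 from [-3, 1, -5] -> [1, -5]
  drop -3 from [-2, -3, 1] -> [-2, 1]
  satisfied 1 clause(s); 7 remain; assigned so far: [3]
unit clause [2] forces x2=T; simplify:
  drop -2 from [-4, -5, -2] -> [-4, -5]
  drop -2 from [-2, 1] -> [1]
  satisfied 2 clause(s); 5 remain; assigned so far: [2, 3]
unit clause [1] forces x1=T; simplify:
  drop -1 from [5, -4, -1] -> [5, -4]
  satisfied 3 clause(s); 2 remain; assigned so far: [1, 2, 3]

Answer: x1=T x2=T x3=T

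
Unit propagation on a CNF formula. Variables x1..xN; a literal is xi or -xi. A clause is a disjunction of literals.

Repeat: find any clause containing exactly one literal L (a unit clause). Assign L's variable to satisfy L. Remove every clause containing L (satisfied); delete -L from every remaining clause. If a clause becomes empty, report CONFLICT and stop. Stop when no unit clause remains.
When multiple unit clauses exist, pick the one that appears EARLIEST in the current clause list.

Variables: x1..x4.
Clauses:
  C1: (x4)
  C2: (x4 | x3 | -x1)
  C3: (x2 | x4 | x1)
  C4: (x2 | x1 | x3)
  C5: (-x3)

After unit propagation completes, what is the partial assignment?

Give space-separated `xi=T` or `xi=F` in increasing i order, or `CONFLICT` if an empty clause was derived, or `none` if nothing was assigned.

Answer: x3=F x4=T

Derivation:
unit clause [4] forces x4=T; simplify:
  satisfied 3 clause(s); 2 remain; assigned so far: [4]
unit clause [-3] forces x3=F; simplify:
  drop 3 from [2, 1, 3] -> [2, 1]
  satisfied 1 clause(s); 1 remain; assigned so far: [3, 4]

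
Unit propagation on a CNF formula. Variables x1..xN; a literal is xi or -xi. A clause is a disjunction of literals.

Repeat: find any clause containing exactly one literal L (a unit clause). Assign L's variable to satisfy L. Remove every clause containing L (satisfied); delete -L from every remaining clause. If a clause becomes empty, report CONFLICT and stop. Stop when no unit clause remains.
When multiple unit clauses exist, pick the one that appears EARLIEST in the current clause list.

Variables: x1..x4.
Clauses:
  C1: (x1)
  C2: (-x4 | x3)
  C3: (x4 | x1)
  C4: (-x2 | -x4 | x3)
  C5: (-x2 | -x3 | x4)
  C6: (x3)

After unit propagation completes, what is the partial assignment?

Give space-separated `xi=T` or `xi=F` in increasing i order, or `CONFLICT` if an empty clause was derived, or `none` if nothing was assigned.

Answer: x1=T x3=T

Derivation:
unit clause [1] forces x1=T; simplify:
  satisfied 2 clause(s); 4 remain; assigned so far: [1]
unit clause [3] forces x3=T; simplify:
  drop -3 from [-2, -3, 4] -> [-2, 4]
  satisfied 3 clause(s); 1 remain; assigned so far: [1, 3]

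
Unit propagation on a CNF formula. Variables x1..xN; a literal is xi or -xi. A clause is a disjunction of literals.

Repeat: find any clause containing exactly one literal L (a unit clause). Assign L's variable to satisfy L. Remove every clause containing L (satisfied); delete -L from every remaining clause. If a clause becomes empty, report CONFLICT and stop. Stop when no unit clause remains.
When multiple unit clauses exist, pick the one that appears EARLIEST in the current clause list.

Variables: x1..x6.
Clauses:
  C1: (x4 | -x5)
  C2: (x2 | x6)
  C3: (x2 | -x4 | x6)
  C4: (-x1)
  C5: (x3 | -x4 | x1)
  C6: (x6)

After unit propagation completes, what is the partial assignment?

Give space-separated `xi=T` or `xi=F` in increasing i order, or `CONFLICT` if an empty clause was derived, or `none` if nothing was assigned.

unit clause [-1] forces x1=F; simplify:
  drop 1 from [3, -4, 1] -> [3, -4]
  satisfied 1 clause(s); 5 remain; assigned so far: [1]
unit clause [6] forces x6=T; simplify:
  satisfied 3 clause(s); 2 remain; assigned so far: [1, 6]

Answer: x1=F x6=T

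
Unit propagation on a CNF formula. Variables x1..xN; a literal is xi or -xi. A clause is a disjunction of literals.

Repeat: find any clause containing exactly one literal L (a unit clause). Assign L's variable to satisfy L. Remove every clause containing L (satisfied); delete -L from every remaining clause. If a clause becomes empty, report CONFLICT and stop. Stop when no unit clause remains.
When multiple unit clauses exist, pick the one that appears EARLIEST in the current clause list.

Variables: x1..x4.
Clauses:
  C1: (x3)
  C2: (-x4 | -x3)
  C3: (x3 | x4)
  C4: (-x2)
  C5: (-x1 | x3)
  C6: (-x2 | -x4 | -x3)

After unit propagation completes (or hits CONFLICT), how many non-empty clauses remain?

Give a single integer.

unit clause [3] forces x3=T; simplify:
  drop -3 from [-4, -3] -> [-4]
  drop -3 from [-2, -4, -3] -> [-2, -4]
  satisfied 3 clause(s); 3 remain; assigned so far: [3]
unit clause [-4] forces x4=F; simplify:
  satisfied 2 clause(s); 1 remain; assigned so far: [3, 4]
unit clause [-2] forces x2=F; simplify:
  satisfied 1 clause(s); 0 remain; assigned so far: [2, 3, 4]

Answer: 0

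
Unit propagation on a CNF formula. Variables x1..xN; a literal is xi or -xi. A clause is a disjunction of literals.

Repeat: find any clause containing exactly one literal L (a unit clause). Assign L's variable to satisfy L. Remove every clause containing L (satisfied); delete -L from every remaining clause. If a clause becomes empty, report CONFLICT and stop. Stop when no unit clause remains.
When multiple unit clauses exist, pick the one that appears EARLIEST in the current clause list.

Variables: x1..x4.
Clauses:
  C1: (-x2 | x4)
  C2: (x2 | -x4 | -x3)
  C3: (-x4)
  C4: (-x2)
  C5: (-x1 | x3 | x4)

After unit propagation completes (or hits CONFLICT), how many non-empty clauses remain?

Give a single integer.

Answer: 1

Derivation:
unit clause [-4] forces x4=F; simplify:
  drop 4 from [-2, 4] -> [-2]
  drop 4 from [-1, 3, 4] -> [-1, 3]
  satisfied 2 clause(s); 3 remain; assigned so far: [4]
unit clause [-2] forces x2=F; simplify:
  satisfied 2 clause(s); 1 remain; assigned so far: [2, 4]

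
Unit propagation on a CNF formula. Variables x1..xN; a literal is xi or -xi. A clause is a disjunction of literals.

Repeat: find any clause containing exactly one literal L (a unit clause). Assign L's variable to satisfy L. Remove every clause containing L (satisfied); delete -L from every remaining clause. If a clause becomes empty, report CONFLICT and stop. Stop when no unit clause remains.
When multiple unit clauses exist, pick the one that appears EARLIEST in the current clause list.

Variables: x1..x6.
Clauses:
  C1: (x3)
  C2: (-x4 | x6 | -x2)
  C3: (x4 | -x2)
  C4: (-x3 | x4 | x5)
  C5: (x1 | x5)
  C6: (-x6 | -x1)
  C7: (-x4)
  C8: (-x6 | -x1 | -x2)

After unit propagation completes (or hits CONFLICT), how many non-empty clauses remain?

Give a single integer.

unit clause [3] forces x3=T; simplify:
  drop -3 from [-3, 4, 5] -> [4, 5]
  satisfied 1 clause(s); 7 remain; assigned so far: [3]
unit clause [-4] forces x4=F; simplify:
  drop 4 from [4, -2] -> [-2]
  drop 4 from [4, 5] -> [5]
  satisfied 2 clause(s); 5 remain; assigned so far: [3, 4]
unit clause [-2] forces x2=F; simplify:
  satisfied 2 clause(s); 3 remain; assigned so far: [2, 3, 4]
unit clause [5] forces x5=T; simplify:
  satisfied 2 clause(s); 1 remain; assigned so far: [2, 3, 4, 5]

Answer: 1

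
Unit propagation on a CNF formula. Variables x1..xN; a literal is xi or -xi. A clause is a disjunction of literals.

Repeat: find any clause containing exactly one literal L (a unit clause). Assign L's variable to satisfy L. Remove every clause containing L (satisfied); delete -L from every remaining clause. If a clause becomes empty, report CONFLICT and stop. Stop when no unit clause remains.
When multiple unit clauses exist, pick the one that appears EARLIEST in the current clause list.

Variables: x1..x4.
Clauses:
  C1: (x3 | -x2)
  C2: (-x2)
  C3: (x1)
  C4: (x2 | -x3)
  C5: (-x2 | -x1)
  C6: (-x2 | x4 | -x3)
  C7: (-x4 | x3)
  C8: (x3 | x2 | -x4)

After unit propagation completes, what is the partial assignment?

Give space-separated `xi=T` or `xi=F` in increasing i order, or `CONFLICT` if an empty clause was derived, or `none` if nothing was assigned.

Answer: x1=T x2=F x3=F x4=F

Derivation:
unit clause [-2] forces x2=F; simplify:
  drop 2 from [2, -3] -> [-3]
  drop 2 from [3, 2, -4] -> [3, -4]
  satisfied 4 clause(s); 4 remain; assigned so far: [2]
unit clause [1] forces x1=T; simplify:
  satisfied 1 clause(s); 3 remain; assigned so far: [1, 2]
unit clause [-3] forces x3=F; simplify:
  drop 3 from [-4, 3] -> [-4]
  drop 3 from [3, -4] -> [-4]
  satisfied 1 clause(s); 2 remain; assigned so far: [1, 2, 3]
unit clause [-4] forces x4=F; simplify:
  satisfied 2 clause(s); 0 remain; assigned so far: [1, 2, 3, 4]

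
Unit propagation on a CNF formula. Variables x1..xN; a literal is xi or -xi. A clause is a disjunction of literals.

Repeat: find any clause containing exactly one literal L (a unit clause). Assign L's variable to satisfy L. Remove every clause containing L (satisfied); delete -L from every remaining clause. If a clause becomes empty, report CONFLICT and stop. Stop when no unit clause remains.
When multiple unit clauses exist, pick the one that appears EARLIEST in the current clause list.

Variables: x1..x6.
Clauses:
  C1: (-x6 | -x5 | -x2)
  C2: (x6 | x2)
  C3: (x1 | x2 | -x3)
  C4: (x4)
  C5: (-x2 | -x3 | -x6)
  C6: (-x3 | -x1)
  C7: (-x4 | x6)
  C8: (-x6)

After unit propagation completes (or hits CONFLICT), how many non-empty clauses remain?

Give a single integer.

unit clause [4] forces x4=T; simplify:
  drop -4 from [-4, 6] -> [6]
  satisfied 1 clause(s); 7 remain; assigned so far: [4]
unit clause [6] forces x6=T; simplify:
  drop -6 from [-6, -5, -2] -> [-5, -2]
  drop -6 from [-2, -3, -6] -> [-2, -3]
  drop -6 from [-6] -> [] (empty!)
  satisfied 2 clause(s); 5 remain; assigned so far: [4, 6]
CONFLICT (empty clause)

Answer: 4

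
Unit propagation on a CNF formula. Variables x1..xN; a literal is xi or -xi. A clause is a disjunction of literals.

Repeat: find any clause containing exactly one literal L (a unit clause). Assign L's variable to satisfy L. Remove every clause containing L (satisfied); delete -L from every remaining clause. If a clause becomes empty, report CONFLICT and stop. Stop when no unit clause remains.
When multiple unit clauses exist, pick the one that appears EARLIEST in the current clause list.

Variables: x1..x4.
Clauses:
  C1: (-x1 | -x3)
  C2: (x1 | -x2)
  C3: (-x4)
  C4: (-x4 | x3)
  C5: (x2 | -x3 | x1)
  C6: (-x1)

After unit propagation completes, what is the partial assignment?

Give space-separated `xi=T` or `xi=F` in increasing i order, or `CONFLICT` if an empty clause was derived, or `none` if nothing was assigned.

unit clause [-4] forces x4=F; simplify:
  satisfied 2 clause(s); 4 remain; assigned so far: [4]
unit clause [-1] forces x1=F; simplify:
  drop 1 from [1, -2] -> [-2]
  drop 1 from [2, -3, 1] -> [2, -3]
  satisfied 2 clause(s); 2 remain; assigned so far: [1, 4]
unit clause [-2] forces x2=F; simplify:
  drop 2 from [2, -3] -> [-3]
  satisfied 1 clause(s); 1 remain; assigned so far: [1, 2, 4]
unit clause [-3] forces x3=F; simplify:
  satisfied 1 clause(s); 0 remain; assigned so far: [1, 2, 3, 4]

Answer: x1=F x2=F x3=F x4=F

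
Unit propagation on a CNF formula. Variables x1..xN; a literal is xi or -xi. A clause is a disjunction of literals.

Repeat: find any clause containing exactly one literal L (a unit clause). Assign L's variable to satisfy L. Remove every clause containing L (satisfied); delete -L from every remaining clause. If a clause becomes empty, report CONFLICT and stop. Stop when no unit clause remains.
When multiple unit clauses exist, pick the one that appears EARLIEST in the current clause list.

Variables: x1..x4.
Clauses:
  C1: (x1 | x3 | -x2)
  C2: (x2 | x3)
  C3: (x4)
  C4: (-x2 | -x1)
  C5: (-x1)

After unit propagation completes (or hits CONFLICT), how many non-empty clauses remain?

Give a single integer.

Answer: 2

Derivation:
unit clause [4] forces x4=T; simplify:
  satisfied 1 clause(s); 4 remain; assigned so far: [4]
unit clause [-1] forces x1=F; simplify:
  drop 1 from [1, 3, -2] -> [3, -2]
  satisfied 2 clause(s); 2 remain; assigned so far: [1, 4]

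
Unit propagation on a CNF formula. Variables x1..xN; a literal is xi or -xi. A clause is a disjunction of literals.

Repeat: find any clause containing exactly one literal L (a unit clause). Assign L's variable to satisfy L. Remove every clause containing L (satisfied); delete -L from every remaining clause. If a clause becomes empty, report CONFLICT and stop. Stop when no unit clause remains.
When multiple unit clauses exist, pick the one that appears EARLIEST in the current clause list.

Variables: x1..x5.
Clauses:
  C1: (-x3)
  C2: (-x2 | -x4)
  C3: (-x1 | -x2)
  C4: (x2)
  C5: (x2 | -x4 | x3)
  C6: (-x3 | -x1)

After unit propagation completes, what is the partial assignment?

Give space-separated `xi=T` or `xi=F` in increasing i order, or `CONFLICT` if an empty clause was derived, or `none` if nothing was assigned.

Answer: x1=F x2=T x3=F x4=F

Derivation:
unit clause [-3] forces x3=F; simplify:
  drop 3 from [2, -4, 3] -> [2, -4]
  satisfied 2 clause(s); 4 remain; assigned so far: [3]
unit clause [2] forces x2=T; simplify:
  drop -2 from [-2, -4] -> [-4]
  drop -2 from [-1, -2] -> [-1]
  satisfied 2 clause(s); 2 remain; assigned so far: [2, 3]
unit clause [-4] forces x4=F; simplify:
  satisfied 1 clause(s); 1 remain; assigned so far: [2, 3, 4]
unit clause [-1] forces x1=F; simplify:
  satisfied 1 clause(s); 0 remain; assigned so far: [1, 2, 3, 4]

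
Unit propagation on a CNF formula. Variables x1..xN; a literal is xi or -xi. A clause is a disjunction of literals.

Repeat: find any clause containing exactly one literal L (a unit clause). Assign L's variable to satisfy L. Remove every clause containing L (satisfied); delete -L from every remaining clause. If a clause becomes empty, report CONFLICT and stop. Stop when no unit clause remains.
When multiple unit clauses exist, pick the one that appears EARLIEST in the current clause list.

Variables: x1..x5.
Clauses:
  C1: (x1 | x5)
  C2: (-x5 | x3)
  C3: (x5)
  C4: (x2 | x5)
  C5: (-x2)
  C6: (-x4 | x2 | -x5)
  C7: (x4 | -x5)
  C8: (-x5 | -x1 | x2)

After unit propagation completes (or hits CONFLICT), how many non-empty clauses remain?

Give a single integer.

unit clause [5] forces x5=T; simplify:
  drop -5 from [-5, 3] -> [3]
  drop -5 from [-4, 2, -5] -> [-4, 2]
  drop -5 from [4, -5] -> [4]
  drop -5 from [-5, -1, 2] -> [-1, 2]
  satisfied 3 clause(s); 5 remain; assigned so far: [5]
unit clause [3] forces x3=T; simplify:
  satisfied 1 clause(s); 4 remain; assigned so far: [3, 5]
unit clause [-2] forces x2=F; simplify:
  drop 2 from [-4, 2] -> [-4]
  drop 2 from [-1, 2] -> [-1]
  satisfied 1 clause(s); 3 remain; assigned so far: [2, 3, 5]
unit clause [-4] forces x4=F; simplify:
  drop 4 from [4] -> [] (empty!)
  satisfied 1 clause(s); 2 remain; assigned so far: [2, 3, 4, 5]
CONFLICT (empty clause)

Answer: 1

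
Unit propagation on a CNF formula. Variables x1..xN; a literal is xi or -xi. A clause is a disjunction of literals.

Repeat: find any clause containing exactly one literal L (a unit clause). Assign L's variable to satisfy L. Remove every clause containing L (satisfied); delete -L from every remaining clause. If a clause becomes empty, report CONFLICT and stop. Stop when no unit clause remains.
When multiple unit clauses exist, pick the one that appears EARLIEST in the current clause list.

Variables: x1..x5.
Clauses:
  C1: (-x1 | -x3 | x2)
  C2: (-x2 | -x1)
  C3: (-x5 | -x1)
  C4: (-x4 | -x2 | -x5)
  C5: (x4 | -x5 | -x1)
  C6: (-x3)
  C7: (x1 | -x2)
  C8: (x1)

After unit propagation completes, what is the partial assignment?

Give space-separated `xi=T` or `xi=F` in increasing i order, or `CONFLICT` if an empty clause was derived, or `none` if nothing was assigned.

Answer: x1=T x2=F x3=F x5=F

Derivation:
unit clause [-3] forces x3=F; simplify:
  satisfied 2 clause(s); 6 remain; assigned so far: [3]
unit clause [1] forces x1=T; simplify:
  drop -1 from [-2, -1] -> [-2]
  drop -1 from [-5, -1] -> [-5]
  drop -1 from [4, -5, -1] -> [4, -5]
  satisfied 2 clause(s); 4 remain; assigned so far: [1, 3]
unit clause [-2] forces x2=F; simplify:
  satisfied 2 clause(s); 2 remain; assigned so far: [1, 2, 3]
unit clause [-5] forces x5=F; simplify:
  satisfied 2 clause(s); 0 remain; assigned so far: [1, 2, 3, 5]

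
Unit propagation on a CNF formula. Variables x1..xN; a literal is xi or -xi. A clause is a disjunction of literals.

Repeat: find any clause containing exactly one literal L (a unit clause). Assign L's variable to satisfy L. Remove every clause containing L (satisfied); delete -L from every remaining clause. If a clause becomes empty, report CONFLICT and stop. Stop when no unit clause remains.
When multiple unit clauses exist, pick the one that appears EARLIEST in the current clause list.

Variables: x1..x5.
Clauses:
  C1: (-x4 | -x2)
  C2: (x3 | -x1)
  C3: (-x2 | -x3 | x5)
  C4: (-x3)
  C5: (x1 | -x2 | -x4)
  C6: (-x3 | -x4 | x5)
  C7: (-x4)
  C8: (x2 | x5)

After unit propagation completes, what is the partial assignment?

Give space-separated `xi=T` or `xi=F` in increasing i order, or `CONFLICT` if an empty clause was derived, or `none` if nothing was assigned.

Answer: x1=F x3=F x4=F

Derivation:
unit clause [-3] forces x3=F; simplify:
  drop 3 from [3, -1] -> [-1]
  satisfied 3 clause(s); 5 remain; assigned so far: [3]
unit clause [-1] forces x1=F; simplify:
  drop 1 from [1, -2, -4] -> [-2, -4]
  satisfied 1 clause(s); 4 remain; assigned so far: [1, 3]
unit clause [-4] forces x4=F; simplify:
  satisfied 3 clause(s); 1 remain; assigned so far: [1, 3, 4]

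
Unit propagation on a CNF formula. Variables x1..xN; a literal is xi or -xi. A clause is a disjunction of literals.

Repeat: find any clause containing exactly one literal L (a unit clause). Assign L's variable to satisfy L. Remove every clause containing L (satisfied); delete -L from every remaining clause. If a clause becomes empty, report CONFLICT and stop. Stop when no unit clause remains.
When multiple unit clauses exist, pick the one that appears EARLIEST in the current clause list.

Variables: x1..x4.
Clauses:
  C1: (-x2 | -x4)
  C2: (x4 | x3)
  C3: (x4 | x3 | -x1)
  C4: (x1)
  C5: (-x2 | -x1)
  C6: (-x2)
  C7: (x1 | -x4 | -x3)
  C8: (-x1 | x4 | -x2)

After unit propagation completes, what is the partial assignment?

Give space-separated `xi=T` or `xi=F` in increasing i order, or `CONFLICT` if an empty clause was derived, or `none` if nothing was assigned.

unit clause [1] forces x1=T; simplify:
  drop -1 from [4, 3, -1] -> [4, 3]
  drop -1 from [-2, -1] -> [-2]
  drop -1 from [-1, 4, -2] -> [4, -2]
  satisfied 2 clause(s); 6 remain; assigned so far: [1]
unit clause [-2] forces x2=F; simplify:
  satisfied 4 clause(s); 2 remain; assigned so far: [1, 2]

Answer: x1=T x2=F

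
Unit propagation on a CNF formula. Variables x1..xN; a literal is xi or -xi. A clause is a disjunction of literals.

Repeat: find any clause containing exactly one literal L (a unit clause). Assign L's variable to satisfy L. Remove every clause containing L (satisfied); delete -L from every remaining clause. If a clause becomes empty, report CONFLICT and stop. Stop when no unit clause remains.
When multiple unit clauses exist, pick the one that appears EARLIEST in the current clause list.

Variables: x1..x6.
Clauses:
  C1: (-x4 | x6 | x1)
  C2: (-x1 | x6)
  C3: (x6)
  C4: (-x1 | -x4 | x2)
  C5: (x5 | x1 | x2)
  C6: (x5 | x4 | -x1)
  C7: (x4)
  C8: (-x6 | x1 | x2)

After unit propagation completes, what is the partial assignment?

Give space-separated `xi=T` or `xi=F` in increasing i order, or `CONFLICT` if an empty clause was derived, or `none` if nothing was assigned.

Answer: x4=T x6=T

Derivation:
unit clause [6] forces x6=T; simplify:
  drop -6 from [-6, 1, 2] -> [1, 2]
  satisfied 3 clause(s); 5 remain; assigned so far: [6]
unit clause [4] forces x4=T; simplify:
  drop -4 from [-1, -4, 2] -> [-1, 2]
  satisfied 2 clause(s); 3 remain; assigned so far: [4, 6]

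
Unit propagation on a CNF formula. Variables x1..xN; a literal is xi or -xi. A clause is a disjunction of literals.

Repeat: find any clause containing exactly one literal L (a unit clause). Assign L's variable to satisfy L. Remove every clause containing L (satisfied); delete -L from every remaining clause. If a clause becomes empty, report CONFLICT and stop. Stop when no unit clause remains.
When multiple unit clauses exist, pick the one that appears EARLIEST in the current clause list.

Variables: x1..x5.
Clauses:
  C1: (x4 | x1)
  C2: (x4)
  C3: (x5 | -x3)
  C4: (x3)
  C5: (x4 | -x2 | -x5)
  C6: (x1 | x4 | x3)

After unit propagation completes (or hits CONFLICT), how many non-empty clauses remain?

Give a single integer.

unit clause [4] forces x4=T; simplify:
  satisfied 4 clause(s); 2 remain; assigned so far: [4]
unit clause [3] forces x3=T; simplify:
  drop -3 from [5, -3] -> [5]
  satisfied 1 clause(s); 1 remain; assigned so far: [3, 4]
unit clause [5] forces x5=T; simplify:
  satisfied 1 clause(s); 0 remain; assigned so far: [3, 4, 5]

Answer: 0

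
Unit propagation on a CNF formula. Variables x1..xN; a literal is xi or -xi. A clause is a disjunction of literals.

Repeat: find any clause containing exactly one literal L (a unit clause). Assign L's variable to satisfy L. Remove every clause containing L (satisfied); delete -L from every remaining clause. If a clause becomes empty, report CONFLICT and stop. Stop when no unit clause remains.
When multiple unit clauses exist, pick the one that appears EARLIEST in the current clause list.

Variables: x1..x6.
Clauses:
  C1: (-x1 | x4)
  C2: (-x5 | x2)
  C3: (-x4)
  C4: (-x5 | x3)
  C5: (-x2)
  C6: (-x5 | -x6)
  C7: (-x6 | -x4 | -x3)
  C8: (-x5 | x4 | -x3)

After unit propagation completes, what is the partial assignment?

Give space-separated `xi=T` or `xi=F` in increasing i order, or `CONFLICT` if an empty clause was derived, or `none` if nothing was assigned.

Answer: x1=F x2=F x4=F x5=F

Derivation:
unit clause [-4] forces x4=F; simplify:
  drop 4 from [-1, 4] -> [-1]
  drop 4 from [-5, 4, -3] -> [-5, -3]
  satisfied 2 clause(s); 6 remain; assigned so far: [4]
unit clause [-1] forces x1=F; simplify:
  satisfied 1 clause(s); 5 remain; assigned so far: [1, 4]
unit clause [-2] forces x2=F; simplify:
  drop 2 from [-5, 2] -> [-5]
  satisfied 1 clause(s); 4 remain; assigned so far: [1, 2, 4]
unit clause [-5] forces x5=F; simplify:
  satisfied 4 clause(s); 0 remain; assigned so far: [1, 2, 4, 5]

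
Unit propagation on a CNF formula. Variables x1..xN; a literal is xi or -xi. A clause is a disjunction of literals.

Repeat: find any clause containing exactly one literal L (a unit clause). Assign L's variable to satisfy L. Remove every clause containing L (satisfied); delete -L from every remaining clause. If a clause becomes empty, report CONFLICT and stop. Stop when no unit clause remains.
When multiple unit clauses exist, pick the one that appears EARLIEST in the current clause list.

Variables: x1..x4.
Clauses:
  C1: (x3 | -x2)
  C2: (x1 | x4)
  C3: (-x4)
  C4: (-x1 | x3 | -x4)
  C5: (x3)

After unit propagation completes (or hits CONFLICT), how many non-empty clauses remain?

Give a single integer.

Answer: 0

Derivation:
unit clause [-4] forces x4=F; simplify:
  drop 4 from [1, 4] -> [1]
  satisfied 2 clause(s); 3 remain; assigned so far: [4]
unit clause [1] forces x1=T; simplify:
  satisfied 1 clause(s); 2 remain; assigned so far: [1, 4]
unit clause [3] forces x3=T; simplify:
  satisfied 2 clause(s); 0 remain; assigned so far: [1, 3, 4]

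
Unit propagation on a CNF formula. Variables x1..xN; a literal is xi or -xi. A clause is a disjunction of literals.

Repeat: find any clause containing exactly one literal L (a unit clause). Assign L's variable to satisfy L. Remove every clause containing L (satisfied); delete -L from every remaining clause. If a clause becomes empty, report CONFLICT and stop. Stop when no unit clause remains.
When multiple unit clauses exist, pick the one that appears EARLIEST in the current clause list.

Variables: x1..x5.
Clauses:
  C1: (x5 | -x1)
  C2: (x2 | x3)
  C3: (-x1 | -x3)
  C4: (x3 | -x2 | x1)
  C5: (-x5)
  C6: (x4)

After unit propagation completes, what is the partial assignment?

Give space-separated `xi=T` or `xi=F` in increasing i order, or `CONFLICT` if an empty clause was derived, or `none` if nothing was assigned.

Answer: x1=F x4=T x5=F

Derivation:
unit clause [-5] forces x5=F; simplify:
  drop 5 from [5, -1] -> [-1]
  satisfied 1 clause(s); 5 remain; assigned so far: [5]
unit clause [-1] forces x1=F; simplify:
  drop 1 from [3, -2, 1] -> [3, -2]
  satisfied 2 clause(s); 3 remain; assigned so far: [1, 5]
unit clause [4] forces x4=T; simplify:
  satisfied 1 clause(s); 2 remain; assigned so far: [1, 4, 5]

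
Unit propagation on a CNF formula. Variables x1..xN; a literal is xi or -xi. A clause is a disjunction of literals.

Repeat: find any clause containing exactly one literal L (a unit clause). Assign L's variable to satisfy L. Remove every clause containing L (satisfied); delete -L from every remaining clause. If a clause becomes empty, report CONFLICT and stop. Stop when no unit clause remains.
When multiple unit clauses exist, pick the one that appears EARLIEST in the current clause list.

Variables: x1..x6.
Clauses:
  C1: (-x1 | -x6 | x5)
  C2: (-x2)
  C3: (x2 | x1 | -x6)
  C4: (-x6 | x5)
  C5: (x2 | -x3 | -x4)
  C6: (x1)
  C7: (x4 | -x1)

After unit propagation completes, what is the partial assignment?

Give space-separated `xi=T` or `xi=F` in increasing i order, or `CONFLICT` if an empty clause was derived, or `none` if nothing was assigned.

Answer: x1=T x2=F x3=F x4=T

Derivation:
unit clause [-2] forces x2=F; simplify:
  drop 2 from [2, 1, -6] -> [1, -6]
  drop 2 from [2, -3, -4] -> [-3, -4]
  satisfied 1 clause(s); 6 remain; assigned so far: [2]
unit clause [1] forces x1=T; simplify:
  drop -1 from [-1, -6, 5] -> [-6, 5]
  drop -1 from [4, -1] -> [4]
  satisfied 2 clause(s); 4 remain; assigned so far: [1, 2]
unit clause [4] forces x4=T; simplify:
  drop -4 from [-3, -4] -> [-3]
  satisfied 1 clause(s); 3 remain; assigned so far: [1, 2, 4]
unit clause [-3] forces x3=F; simplify:
  satisfied 1 clause(s); 2 remain; assigned so far: [1, 2, 3, 4]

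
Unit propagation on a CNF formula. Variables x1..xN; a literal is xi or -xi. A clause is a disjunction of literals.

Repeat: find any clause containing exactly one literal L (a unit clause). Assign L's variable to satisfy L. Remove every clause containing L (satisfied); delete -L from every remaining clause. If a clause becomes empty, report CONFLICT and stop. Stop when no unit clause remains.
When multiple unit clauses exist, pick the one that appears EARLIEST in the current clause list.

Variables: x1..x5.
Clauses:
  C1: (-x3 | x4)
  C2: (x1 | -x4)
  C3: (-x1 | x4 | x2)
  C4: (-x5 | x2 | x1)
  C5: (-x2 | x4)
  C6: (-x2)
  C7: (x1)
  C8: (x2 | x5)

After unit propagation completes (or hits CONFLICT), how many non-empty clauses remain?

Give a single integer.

Answer: 0

Derivation:
unit clause [-2] forces x2=F; simplify:
  drop 2 from [-1, 4, 2] -> [-1, 4]
  drop 2 from [-5, 2, 1] -> [-5, 1]
  drop 2 from [2, 5] -> [5]
  satisfied 2 clause(s); 6 remain; assigned so far: [2]
unit clause [1] forces x1=T; simplify:
  drop -1 from [-1, 4] -> [4]
  satisfied 3 clause(s); 3 remain; assigned so far: [1, 2]
unit clause [4] forces x4=T; simplify:
  satisfied 2 clause(s); 1 remain; assigned so far: [1, 2, 4]
unit clause [5] forces x5=T; simplify:
  satisfied 1 clause(s); 0 remain; assigned so far: [1, 2, 4, 5]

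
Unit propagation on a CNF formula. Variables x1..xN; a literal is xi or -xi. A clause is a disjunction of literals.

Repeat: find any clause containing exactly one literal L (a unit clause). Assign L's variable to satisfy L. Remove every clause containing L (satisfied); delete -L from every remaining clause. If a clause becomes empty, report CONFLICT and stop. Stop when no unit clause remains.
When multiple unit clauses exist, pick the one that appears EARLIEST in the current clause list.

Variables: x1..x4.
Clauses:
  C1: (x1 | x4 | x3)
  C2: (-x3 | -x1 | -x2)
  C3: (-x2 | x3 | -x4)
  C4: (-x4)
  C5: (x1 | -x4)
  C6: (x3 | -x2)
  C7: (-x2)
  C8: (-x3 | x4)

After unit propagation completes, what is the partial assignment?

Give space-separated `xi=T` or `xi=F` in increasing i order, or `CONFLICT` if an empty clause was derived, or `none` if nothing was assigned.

unit clause [-4] forces x4=F; simplify:
  drop 4 from [1, 4, 3] -> [1, 3]
  drop 4 from [-3, 4] -> [-3]
  satisfied 3 clause(s); 5 remain; assigned so far: [4]
unit clause [-2] forces x2=F; simplify:
  satisfied 3 clause(s); 2 remain; assigned so far: [2, 4]
unit clause [-3] forces x3=F; simplify:
  drop 3 from [1, 3] -> [1]
  satisfied 1 clause(s); 1 remain; assigned so far: [2, 3, 4]
unit clause [1] forces x1=T; simplify:
  satisfied 1 clause(s); 0 remain; assigned so far: [1, 2, 3, 4]

Answer: x1=T x2=F x3=F x4=F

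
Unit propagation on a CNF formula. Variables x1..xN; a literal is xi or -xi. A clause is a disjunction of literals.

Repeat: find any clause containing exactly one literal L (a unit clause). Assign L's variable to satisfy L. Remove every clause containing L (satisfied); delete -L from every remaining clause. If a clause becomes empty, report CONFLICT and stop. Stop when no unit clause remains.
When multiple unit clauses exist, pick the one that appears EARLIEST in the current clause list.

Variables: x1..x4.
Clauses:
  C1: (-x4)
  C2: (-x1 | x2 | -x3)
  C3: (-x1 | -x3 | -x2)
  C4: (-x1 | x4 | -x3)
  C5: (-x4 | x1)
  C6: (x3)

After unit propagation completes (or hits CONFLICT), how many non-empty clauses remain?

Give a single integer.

Answer: 0

Derivation:
unit clause [-4] forces x4=F; simplify:
  drop 4 from [-1, 4, -3] -> [-1, -3]
  satisfied 2 clause(s); 4 remain; assigned so far: [4]
unit clause [3] forces x3=T; simplify:
  drop -3 from [-1, 2, -3] -> [-1, 2]
  drop -3 from [-1, -3, -2] -> [-1, -2]
  drop -3 from [-1, -3] -> [-1]
  satisfied 1 clause(s); 3 remain; assigned so far: [3, 4]
unit clause [-1] forces x1=F; simplify:
  satisfied 3 clause(s); 0 remain; assigned so far: [1, 3, 4]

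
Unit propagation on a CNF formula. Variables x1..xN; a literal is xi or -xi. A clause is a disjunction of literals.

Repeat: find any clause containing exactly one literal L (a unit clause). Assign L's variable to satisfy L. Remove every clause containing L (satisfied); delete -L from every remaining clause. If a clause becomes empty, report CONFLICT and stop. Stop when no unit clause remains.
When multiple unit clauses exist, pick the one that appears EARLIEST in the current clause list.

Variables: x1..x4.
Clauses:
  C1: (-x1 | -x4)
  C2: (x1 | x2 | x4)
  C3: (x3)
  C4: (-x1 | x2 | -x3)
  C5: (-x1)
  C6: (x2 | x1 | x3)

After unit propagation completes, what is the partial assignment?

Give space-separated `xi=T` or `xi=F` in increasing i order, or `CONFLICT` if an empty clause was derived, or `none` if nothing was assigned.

Answer: x1=F x3=T

Derivation:
unit clause [3] forces x3=T; simplify:
  drop -3 from [-1, 2, -3] -> [-1, 2]
  satisfied 2 clause(s); 4 remain; assigned so far: [3]
unit clause [-1] forces x1=F; simplify:
  drop 1 from [1, 2, 4] -> [2, 4]
  satisfied 3 clause(s); 1 remain; assigned so far: [1, 3]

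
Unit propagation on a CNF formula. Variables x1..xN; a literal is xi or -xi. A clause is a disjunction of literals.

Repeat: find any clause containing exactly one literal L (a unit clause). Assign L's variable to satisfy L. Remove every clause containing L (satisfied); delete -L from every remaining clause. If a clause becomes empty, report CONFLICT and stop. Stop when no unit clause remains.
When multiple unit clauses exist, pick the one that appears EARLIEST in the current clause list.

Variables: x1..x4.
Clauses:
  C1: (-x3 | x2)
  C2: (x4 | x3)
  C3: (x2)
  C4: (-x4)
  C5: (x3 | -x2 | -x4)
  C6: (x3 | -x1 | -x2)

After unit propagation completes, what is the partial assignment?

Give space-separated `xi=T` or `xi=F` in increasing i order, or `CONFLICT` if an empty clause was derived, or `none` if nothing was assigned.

Answer: x2=T x3=T x4=F

Derivation:
unit clause [2] forces x2=T; simplify:
  drop -2 from [3, -2, -4] -> [3, -4]
  drop -2 from [3, -1, -2] -> [3, -1]
  satisfied 2 clause(s); 4 remain; assigned so far: [2]
unit clause [-4] forces x4=F; simplify:
  drop 4 from [4, 3] -> [3]
  satisfied 2 clause(s); 2 remain; assigned so far: [2, 4]
unit clause [3] forces x3=T; simplify:
  satisfied 2 clause(s); 0 remain; assigned so far: [2, 3, 4]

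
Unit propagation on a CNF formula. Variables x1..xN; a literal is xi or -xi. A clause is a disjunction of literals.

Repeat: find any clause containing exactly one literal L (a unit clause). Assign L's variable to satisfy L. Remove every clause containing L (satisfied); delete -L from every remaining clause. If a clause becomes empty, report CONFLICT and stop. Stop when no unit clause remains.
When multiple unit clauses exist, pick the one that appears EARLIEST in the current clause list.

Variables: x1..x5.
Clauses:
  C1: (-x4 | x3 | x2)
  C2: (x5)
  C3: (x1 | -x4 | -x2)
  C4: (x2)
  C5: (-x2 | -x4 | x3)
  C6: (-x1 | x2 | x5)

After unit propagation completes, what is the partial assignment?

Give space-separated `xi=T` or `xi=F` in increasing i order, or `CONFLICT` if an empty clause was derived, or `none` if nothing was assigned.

unit clause [5] forces x5=T; simplify:
  satisfied 2 clause(s); 4 remain; assigned so far: [5]
unit clause [2] forces x2=T; simplify:
  drop -2 from [1, -4, -2] -> [1, -4]
  drop -2 from [-2, -4, 3] -> [-4, 3]
  satisfied 2 clause(s); 2 remain; assigned so far: [2, 5]

Answer: x2=T x5=T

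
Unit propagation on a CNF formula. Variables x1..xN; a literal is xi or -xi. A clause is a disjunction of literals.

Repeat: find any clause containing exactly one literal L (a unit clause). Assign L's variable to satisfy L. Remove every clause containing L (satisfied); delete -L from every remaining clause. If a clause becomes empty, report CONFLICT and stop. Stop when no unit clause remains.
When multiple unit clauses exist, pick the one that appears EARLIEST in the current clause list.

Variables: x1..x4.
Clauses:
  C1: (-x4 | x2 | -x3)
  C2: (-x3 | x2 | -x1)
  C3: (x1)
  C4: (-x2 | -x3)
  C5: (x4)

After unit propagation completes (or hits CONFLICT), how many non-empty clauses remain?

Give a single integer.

Answer: 3

Derivation:
unit clause [1] forces x1=T; simplify:
  drop -1 from [-3, 2, -1] -> [-3, 2]
  satisfied 1 clause(s); 4 remain; assigned so far: [1]
unit clause [4] forces x4=T; simplify:
  drop -4 from [-4, 2, -3] -> [2, -3]
  satisfied 1 clause(s); 3 remain; assigned so far: [1, 4]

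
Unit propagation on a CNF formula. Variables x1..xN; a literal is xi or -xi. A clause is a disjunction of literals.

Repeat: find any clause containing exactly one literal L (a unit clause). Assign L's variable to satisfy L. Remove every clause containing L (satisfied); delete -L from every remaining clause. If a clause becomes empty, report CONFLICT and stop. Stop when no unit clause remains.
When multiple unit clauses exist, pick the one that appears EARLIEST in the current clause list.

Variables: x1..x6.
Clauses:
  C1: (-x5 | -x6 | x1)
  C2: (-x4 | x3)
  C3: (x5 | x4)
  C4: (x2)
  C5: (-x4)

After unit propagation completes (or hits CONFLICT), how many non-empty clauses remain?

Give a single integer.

Answer: 1

Derivation:
unit clause [2] forces x2=T; simplify:
  satisfied 1 clause(s); 4 remain; assigned so far: [2]
unit clause [-4] forces x4=F; simplify:
  drop 4 from [5, 4] -> [5]
  satisfied 2 clause(s); 2 remain; assigned so far: [2, 4]
unit clause [5] forces x5=T; simplify:
  drop -5 from [-5, -6, 1] -> [-6, 1]
  satisfied 1 clause(s); 1 remain; assigned so far: [2, 4, 5]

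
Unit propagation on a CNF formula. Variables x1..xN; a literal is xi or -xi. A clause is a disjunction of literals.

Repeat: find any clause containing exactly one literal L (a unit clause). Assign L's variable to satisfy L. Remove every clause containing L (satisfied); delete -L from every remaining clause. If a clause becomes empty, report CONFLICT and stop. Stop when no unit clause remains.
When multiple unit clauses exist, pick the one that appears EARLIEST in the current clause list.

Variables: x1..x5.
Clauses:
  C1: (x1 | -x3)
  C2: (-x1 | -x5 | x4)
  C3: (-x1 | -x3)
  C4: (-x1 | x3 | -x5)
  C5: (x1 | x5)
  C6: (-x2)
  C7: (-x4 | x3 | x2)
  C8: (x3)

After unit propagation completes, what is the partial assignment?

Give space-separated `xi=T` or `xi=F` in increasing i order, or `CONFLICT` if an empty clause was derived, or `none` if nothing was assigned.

unit clause [-2] forces x2=F; simplify:
  drop 2 from [-4, 3, 2] -> [-4, 3]
  satisfied 1 clause(s); 7 remain; assigned so far: [2]
unit clause [3] forces x3=T; simplify:
  drop -3 from [1, -3] -> [1]
  drop -3 from [-1, -3] -> [-1]
  satisfied 3 clause(s); 4 remain; assigned so far: [2, 3]
unit clause [1] forces x1=T; simplify:
  drop -1 from [-1, -5, 4] -> [-5, 4]
  drop -1 from [-1] -> [] (empty!)
  satisfied 2 clause(s); 2 remain; assigned so far: [1, 2, 3]
CONFLICT (empty clause)

Answer: CONFLICT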